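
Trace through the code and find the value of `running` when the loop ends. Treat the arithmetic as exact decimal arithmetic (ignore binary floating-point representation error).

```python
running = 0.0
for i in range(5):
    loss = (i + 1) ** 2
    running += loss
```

Let's trace through this code step by step.

Initialize: running = 0.0
Entering loop: for i in range(5):
After iteration 1: i = 0, running = 1.0, loss = 1
After iteration 2: i = 1, running = 5.0, loss = 4
After iteration 3: i = 2, running = 14.0, loss = 9
After iteration 4: i = 3, running = 30.0, loss = 16
After iteration 5: i = 4, running = 55.0, loss = 25
Loop ends.

Final answer: 55.0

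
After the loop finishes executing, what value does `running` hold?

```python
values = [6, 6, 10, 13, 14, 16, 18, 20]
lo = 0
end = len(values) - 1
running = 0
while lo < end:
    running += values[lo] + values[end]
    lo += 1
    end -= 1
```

Let's trace through this code step by step.

Initialize: values = [6, 6, 10, 13, 14, 16, 18, 20]
Initialize: lo = 0
Initialize: end = 7
Initialize: running = 0
Entering loop: while lo < end:
After iteration 1: lo = 1, end = 6, running = 26
After iteration 2: lo = 2, end = 5, running = 50
After iteration 3: lo = 3, end = 4, running = 76
After iteration 4: lo = 4, end = 3, running = 103
Loop ends.

Final answer: 103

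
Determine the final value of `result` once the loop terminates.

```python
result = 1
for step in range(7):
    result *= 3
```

Let's trace through this code step by step.

Initialize: result = 1
Entering loop: for step in range(7):
After iteration 1: step = 0, result = 3
After iteration 2: step = 1, result = 9
After iteration 3: step = 2, result = 27
After iteration 4: step = 3, result = 81
After iteration 5: step = 4, result = 243
After iteration 6: step = 5, result = 729
After iteration 7: step = 6, result = 2187
Loop ends.

Final answer: 2187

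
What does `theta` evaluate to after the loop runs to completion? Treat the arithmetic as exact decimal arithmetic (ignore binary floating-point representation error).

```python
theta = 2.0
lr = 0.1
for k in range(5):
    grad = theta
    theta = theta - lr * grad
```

Let's trace through this code step by step.

Initialize: theta = 2.0
Initialize: lr = 0.1
Entering loop: for k in range(5):
After iteration 1: k = 0, theta = 1.8, grad = 2.0
After iteration 2: k = 1, theta = 1.62, grad = 1.8
After iteration 3: k = 2, theta = 1.458, grad = 1.62
After iteration 4: k = 3, theta = 1.3122, grad = 1.458
After iteration 5: k = 4, theta = 1.18098, grad = 1.3122
Loop ends.

Final answer: 1.18098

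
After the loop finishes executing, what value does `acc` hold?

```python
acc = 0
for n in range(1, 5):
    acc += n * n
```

Let's trace through this code step by step.

Initialize: acc = 0
Entering loop: for n in range(1, 5):
After iteration 1: n = 1, acc = 1
After iteration 2: n = 2, acc = 5
After iteration 3: n = 3, acc = 14
After iteration 4: n = 4, acc = 30
Loop ends.

Final answer: 30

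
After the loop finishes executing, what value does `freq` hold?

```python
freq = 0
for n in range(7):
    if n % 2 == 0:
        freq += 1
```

Let's trace through this code step by step.

Initialize: freq = 0
Entering loop: for n in range(7):
After iteration 1: n = 0, freq = 1
After iteration 2: n = 1, freq = 1
After iteration 3: n = 2, freq = 2
After iteration 4: n = 3, freq = 2
After iteration 5: n = 4, freq = 3
After iteration 6: n = 5, freq = 3
After iteration 7: n = 6, freq = 4
Loop ends.

Final answer: 4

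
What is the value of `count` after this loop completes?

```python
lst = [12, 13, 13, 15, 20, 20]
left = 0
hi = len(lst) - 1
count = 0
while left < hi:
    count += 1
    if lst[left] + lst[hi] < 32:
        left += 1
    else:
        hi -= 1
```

Let's trace through this code step by step.

Initialize: lst = [12, 13, 13, 15, 20, 20]
Initialize: left = 0
Initialize: hi = 5
Initialize: count = 0
Entering loop: while left < hi:
After iteration 1: left = 0, hi = 4, count = 1
After iteration 2: left = 0, hi = 3, count = 2
After iteration 3: left = 1, hi = 3, count = 3
After iteration 4: left = 2, hi = 3, count = 4
After iteration 5: left = 3, hi = 3, count = 5
Loop ends.

Final answer: 5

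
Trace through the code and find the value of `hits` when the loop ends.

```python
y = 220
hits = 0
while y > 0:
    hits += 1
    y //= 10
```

Let's trace through this code step by step.

Initialize: y = 220
Initialize: hits = 0
Entering loop: while y > 0:
After iteration 1: y = 22, hits = 1
After iteration 2: y = 2, hits = 2
After iteration 3: y = 0, hits = 3
Loop ends.

Final answer: 3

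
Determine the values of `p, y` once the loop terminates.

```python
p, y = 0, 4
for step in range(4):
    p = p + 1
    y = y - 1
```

Let's trace through this code step by step.

Initialize: p = 0
Initialize: y = 4
Entering loop: for step in range(4):
After iteration 1: step = 0, p = 1, y = 3
After iteration 2: step = 1, p = 2, y = 2
After iteration 3: step = 2, p = 3, y = 1
After iteration 4: step = 3, p = 4, y = 0
Loop ends.

Final answer: 4, 0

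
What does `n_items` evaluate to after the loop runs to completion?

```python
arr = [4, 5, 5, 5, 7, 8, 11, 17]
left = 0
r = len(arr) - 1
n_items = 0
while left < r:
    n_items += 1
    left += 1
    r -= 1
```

Let's trace through this code step by step.

Initialize: arr = [4, 5, 5, 5, 7, 8, 11, 17]
Initialize: left = 0
Initialize: r = 7
Initialize: n_items = 0
Entering loop: while left < r:
After iteration 1: left = 1, r = 6, n_items = 1
After iteration 2: left = 2, r = 5, n_items = 2
After iteration 3: left = 3, r = 4, n_items = 3
After iteration 4: left = 4, r = 3, n_items = 4
Loop ends.

Final answer: 4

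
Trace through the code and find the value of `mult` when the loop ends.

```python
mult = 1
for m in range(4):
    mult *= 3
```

Let's trace through this code step by step.

Initialize: mult = 1
Entering loop: for m in range(4):
After iteration 1: m = 0, mult = 3
After iteration 2: m = 1, mult = 9
After iteration 3: m = 2, mult = 27
After iteration 4: m = 3, mult = 81
Loop ends.

Final answer: 81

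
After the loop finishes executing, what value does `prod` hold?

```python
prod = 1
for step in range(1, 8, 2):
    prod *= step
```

Let's trace through this code step by step.

Initialize: prod = 1
Entering loop: for step in range(1, 8, 2):
After iteration 1: step = 1, prod = 1
After iteration 2: step = 3, prod = 3
After iteration 3: step = 5, prod = 15
After iteration 4: step = 7, prod = 105
Loop ends.

Final answer: 105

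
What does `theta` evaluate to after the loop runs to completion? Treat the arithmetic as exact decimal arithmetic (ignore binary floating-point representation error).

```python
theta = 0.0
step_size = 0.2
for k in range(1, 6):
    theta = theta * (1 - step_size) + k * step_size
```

Let's trace through this code step by step.

Initialize: theta = 0.0
Initialize: step_size = 0.2
Entering loop: for k in range(1, 6):
After iteration 1: k = 1, theta = 0.2
After iteration 2: k = 2, theta = 0.56
After iteration 3: k = 3, theta = 1.048
After iteration 4: k = 4, theta = 1.6384
After iteration 5: k = 5, theta = 2.31072
Loop ends.

Final answer: 2.31072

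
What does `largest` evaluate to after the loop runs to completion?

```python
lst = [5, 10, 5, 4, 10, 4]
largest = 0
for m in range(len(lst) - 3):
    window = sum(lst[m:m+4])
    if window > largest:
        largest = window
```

Let's trace through this code step by step.

Initialize: lst = [5, 10, 5, 4, 10, 4]
Initialize: largest = 0
Entering loop: for m in range(len(lst) - 3):
After iteration 1: m = 0, largest = 24, window = 24
After iteration 2: m = 1, largest = 29, window = 29
After iteration 3: m = 2, largest = 29, window = 23
Loop ends.

Final answer: 29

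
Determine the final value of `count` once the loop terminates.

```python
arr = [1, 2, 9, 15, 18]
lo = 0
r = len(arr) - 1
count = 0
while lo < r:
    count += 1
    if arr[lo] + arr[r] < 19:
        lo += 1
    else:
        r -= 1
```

Let's trace through this code step by step.

Initialize: arr = [1, 2, 9, 15, 18]
Initialize: lo = 0
Initialize: r = 4
Initialize: count = 0
Entering loop: while lo < r:
After iteration 1: lo = 0, r = 3, count = 1
After iteration 2: lo = 1, r = 3, count = 2
After iteration 3: lo = 2, r = 3, count = 3
After iteration 4: lo = 2, r = 2, count = 4
Loop ends.

Final answer: 4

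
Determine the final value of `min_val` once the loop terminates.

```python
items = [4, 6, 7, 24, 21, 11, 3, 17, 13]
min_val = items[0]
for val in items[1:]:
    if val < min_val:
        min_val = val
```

Let's trace through this code step by step.

Initialize: items = [4, 6, 7, 24, 21, 11, 3, 17, 13]
Initialize: min_val = 4
Entering loop: for val in items[1:]:
After iteration 1: val = 6, min_val = 4
After iteration 2: val = 7, min_val = 4
After iteration 3: val = 24, min_val = 4
After iteration 4: val = 21, min_val = 4
After iteration 5: val = 11, min_val = 4
After iteration 6: val = 3, min_val = 3
After iteration 7: val = 17, min_val = 3
After iteration 8: val = 13, min_val = 3
Loop ends.

Final answer: 3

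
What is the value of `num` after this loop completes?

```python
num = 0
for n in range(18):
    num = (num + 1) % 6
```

Let's trace through this code step by step.

Initialize: num = 0
Entering loop: for n in range(18):
After iteration 1: n = 0, num = 1
After iteration 2: n = 1, num = 2
After iteration 3: n = 2, num = 3
After iteration 4: n = 3, num = 4
After iteration 5: n = 4, num = 5
After iteration 6: n = 5, num = 0
After iteration 7: n = 6, num = 1
After iteration 8: n = 7, num = 2
After iteration 9: n = 8, num = 3
After iteration 10: n = 9, num = 4
After iteration 11: n = 10, num = 5
After iteration 12: n = 11, num = 0
After iteration 13: n = 12, num = 1
After iteration 14: n = 13, num = 2
After iteration 15: n = 14, num = 3
After iteration 16: n = 15, num = 4
After iteration 17: n = 16, num = 5
After iteration 18: n = 17, num = 0
Loop ends.

Final answer: 0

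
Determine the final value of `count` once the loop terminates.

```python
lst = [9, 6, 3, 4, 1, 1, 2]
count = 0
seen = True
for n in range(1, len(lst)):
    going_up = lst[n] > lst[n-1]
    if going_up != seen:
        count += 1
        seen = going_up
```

Let's trace through this code step by step.

Initialize: lst = [9, 6, 3, 4, 1, 1, 2]
Initialize: count = 0
Initialize: seen = True
Entering loop: for n in range(1, len(lst)):
After iteration 1: n = 1, count = 1, seen = False, going_up = False
After iteration 2: n = 2, count = 1, seen = False, going_up = False
After iteration 3: n = 3, count = 2, seen = True, going_up = True
After iteration 4: n = 4, count = 3, seen = False, going_up = False
After iteration 5: n = 5, count = 3, seen = False, going_up = False
After iteration 6: n = 6, count = 4, seen = True, going_up = True
Loop ends.

Final answer: 4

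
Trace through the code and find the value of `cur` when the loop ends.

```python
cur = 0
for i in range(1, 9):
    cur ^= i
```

Let's trace through this code step by step.

Initialize: cur = 0
Entering loop: for i in range(1, 9):
After iteration 1: i = 1, cur = 1
After iteration 2: i = 2, cur = 3
After iteration 3: i = 3, cur = 0
After iteration 4: i = 4, cur = 4
After iteration 5: i = 5, cur = 1
After iteration 6: i = 6, cur = 7
After iteration 7: i = 7, cur = 0
After iteration 8: i = 8, cur = 8
Loop ends.

Final answer: 8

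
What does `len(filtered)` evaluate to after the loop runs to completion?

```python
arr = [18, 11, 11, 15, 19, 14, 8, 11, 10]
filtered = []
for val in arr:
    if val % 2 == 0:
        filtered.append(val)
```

Let's trace through this code step by step.

Initialize: arr = [18, 11, 11, 15, 19, 14, 8, 11, 10]
Initialize: filtered = []
Entering loop: for val in arr:
After iteration 1: val = 18, filtered = [18]
After iteration 2: val = 11, filtered = [18]
After iteration 3: val = 11, filtered = [18]
After iteration 4: val = 15, filtered = [18]
After iteration 5: val = 19, filtered = [18]
After iteration 6: val = 14, filtered = [18, 14]
After iteration 7: val = 8, filtered = [18, 14, 8]
After iteration 8: val = 11, filtered = [18, 14, 8]
After iteration 9: val = 10, filtered = [18, 14, 8, 10]
Loop ends.
len(filtered) = 4

Final answer: 4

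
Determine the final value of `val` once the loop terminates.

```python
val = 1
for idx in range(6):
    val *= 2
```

Let's trace through this code step by step.

Initialize: val = 1
Entering loop: for idx in range(6):
After iteration 1: idx = 0, val = 2
After iteration 2: idx = 1, val = 4
After iteration 3: idx = 2, val = 8
After iteration 4: idx = 3, val = 16
After iteration 5: idx = 4, val = 32
After iteration 6: idx = 5, val = 64
Loop ends.

Final answer: 64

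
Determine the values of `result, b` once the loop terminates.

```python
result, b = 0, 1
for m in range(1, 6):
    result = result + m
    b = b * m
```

Let's trace through this code step by step.

Initialize: result = 0
Initialize: b = 1
Entering loop: for m in range(1, 6):
After iteration 1: m = 1, result = 1, b = 1
After iteration 2: m = 2, result = 3, b = 2
After iteration 3: m = 3, result = 6, b = 6
After iteration 4: m = 4, result = 10, b = 24
After iteration 5: m = 5, result = 15, b = 120
Loop ends.

Final answer: 15, 120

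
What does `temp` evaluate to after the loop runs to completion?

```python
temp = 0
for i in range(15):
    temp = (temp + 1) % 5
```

Let's trace through this code step by step.

Initialize: temp = 0
Entering loop: for i in range(15):
After iteration 1: i = 0, temp = 1
After iteration 2: i = 1, temp = 2
After iteration 3: i = 2, temp = 3
After iteration 4: i = 3, temp = 4
After iteration 5: i = 4, temp = 0
After iteration 6: i = 5, temp = 1
After iteration 7: i = 6, temp = 2
After iteration 8: i = 7, temp = 3
After iteration 9: i = 8, temp = 4
After iteration 10: i = 9, temp = 0
After iteration 11: i = 10, temp = 1
After iteration 12: i = 11, temp = 2
After iteration 13: i = 12, temp = 3
After iteration 14: i = 13, temp = 4
After iteration 15: i = 14, temp = 0
Loop ends.

Final answer: 0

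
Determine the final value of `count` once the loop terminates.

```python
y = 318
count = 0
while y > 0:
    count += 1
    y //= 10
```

Let's trace through this code step by step.

Initialize: y = 318
Initialize: count = 0
Entering loop: while y > 0:
After iteration 1: y = 31, count = 1
After iteration 2: y = 3, count = 2
After iteration 3: y = 0, count = 3
Loop ends.

Final answer: 3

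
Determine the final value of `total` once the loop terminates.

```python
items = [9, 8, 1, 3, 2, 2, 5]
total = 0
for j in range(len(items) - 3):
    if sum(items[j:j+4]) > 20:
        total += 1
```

Let's trace through this code step by step.

Initialize: items = [9, 8, 1, 3, 2, 2, 5]
Initialize: total = 0
Entering loop: for j in range(len(items) - 3):
After iteration 1: j = 0, total = 1
After iteration 2: j = 1, total = 1
After iteration 3: j = 2, total = 1
After iteration 4: j = 3, total = 1
Loop ends.

Final answer: 1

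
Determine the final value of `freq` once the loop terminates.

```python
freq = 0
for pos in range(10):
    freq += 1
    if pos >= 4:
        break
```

Let's trace through this code step by step.

Initialize: freq = 0
Entering loop: for pos in range(10):
After iteration 1: pos = 0, freq = 1
After iteration 2: pos = 1, freq = 2
After iteration 3: pos = 2, freq = 3
After iteration 4: pos = 3, freq = 4
After iteration 5: pos = 4, freq = 5
Loop ends.

Final answer: 5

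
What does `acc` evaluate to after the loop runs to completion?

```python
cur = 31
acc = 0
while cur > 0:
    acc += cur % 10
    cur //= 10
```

Let's trace through this code step by step.

Initialize: cur = 31
Initialize: acc = 0
Entering loop: while cur > 0:
After iteration 1: cur = 3, acc = 1
After iteration 2: cur = 0, acc = 4
Loop ends.

Final answer: 4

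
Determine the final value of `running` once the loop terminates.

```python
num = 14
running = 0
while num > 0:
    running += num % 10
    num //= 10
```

Let's trace through this code step by step.

Initialize: num = 14
Initialize: running = 0
Entering loop: while num > 0:
After iteration 1: num = 1, running = 4
After iteration 2: num = 0, running = 5
Loop ends.

Final answer: 5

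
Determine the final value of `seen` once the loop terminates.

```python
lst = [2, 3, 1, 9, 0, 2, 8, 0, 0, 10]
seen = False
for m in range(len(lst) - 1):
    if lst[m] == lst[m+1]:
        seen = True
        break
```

Let's trace through this code step by step.

Initialize: lst = [2, 3, 1, 9, 0, 2, 8, 0, 0, 10]
Initialize: seen = False
Entering loop: for m in range(len(lst) - 1):
After iteration 1: m = 0, seen = False
After iteration 2: m = 1, seen = False
After iteration 3: m = 2, seen = False
After iteration 4: m = 3, seen = False
After iteration 5: m = 4, seen = False
After iteration 6: m = 5, seen = False
After iteration 7: m = 6, seen = False
After iteration 8: m = 7, seen = True
Loop ends.

Final answer: True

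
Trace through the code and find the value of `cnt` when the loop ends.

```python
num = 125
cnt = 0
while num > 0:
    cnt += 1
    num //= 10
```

Let's trace through this code step by step.

Initialize: num = 125
Initialize: cnt = 0
Entering loop: while num > 0:
After iteration 1: num = 12, cnt = 1
After iteration 2: num = 1, cnt = 2
After iteration 3: num = 0, cnt = 3
Loop ends.

Final answer: 3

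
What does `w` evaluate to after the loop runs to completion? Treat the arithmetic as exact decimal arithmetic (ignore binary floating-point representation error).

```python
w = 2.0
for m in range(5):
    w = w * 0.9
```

Let's trace through this code step by step.

Initialize: w = 2.0
Entering loop: for m in range(5):
After iteration 1: m = 0, w = 1.8
After iteration 2: m = 1, w = 1.62
After iteration 3: m = 2, w = 1.458
After iteration 4: m = 3, w = 1.3122
After iteration 5: m = 4, w = 1.18098
Loop ends.

Final answer: 1.18098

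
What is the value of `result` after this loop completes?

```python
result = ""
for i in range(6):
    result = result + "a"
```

Let's trace through this code step by step.

Initialize: result = ''
Entering loop: for i in range(6):
After iteration 1: i = 0, result = 'a'
After iteration 2: i = 1, result = 'aa'
After iteration 3: i = 2, result = 'aaa'
After iteration 4: i = 3, result = 'aaaa'
After iteration 5: i = 4, result = 'aaaaa'
After iteration 6: i = 5, result = 'aaaaaa'
Loop ends.

Final answer: 'aaaaaa'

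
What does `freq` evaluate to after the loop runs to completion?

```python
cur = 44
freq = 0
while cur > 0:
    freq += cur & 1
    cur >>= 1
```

Let's trace through this code step by step.

Initialize: cur = 44
Initialize: freq = 0
Entering loop: while cur > 0:
After iteration 1: cur = 22, freq = 0
After iteration 2: cur = 11, freq = 0
After iteration 3: cur = 5, freq = 1
After iteration 4: cur = 2, freq = 2
After iteration 5: cur = 1, freq = 2
After iteration 6: cur = 0, freq = 3
Loop ends.

Final answer: 3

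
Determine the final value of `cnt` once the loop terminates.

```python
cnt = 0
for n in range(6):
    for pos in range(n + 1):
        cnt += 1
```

Let's trace through this code step by step.

Initialize: cnt = 0
Entering loop: for n in range(6):
After iteration 1: n = 0, cnt = 1, pos = 0
After iteration 2: n = 1, cnt = 3, pos = 1
After iteration 3: n = 2, cnt = 6, pos = 2
After iteration 4: n = 3, cnt = 10, pos = 3
After iteration 5: n = 4, cnt = 15, pos = 4
After iteration 6: n = 5, cnt = 21, pos = 5
Loop ends.

Final answer: 21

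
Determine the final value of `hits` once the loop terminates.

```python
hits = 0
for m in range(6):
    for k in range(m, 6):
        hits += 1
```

Let's trace through this code step by step.

Initialize: hits = 0
Entering loop: for m in range(6):
After iteration 1: m = 0, hits = 6
After iteration 2: m = 1, hits = 11
After iteration 3: m = 2, hits = 15
After iteration 4: m = 3, hits = 18
After iteration 5: m = 4, hits = 20
After iteration 6: m = 5, hits = 21
Loop ends.

Final answer: 21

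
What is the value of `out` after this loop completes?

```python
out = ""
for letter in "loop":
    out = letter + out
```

Let's trace through this code step by step.

Initialize: out = ''
Entering loop: for letter in "loop":
After iteration 1: letter = 'l', out = 'l'
After iteration 2: letter = 'o', out = 'ol'
After iteration 3: letter = 'o', out = 'ool'
After iteration 4: letter = 'p', out = 'pool'
Loop ends.

Final answer: 'pool'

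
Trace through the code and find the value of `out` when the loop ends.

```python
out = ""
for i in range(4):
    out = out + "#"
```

Let's trace through this code step by step.

Initialize: out = ''
Entering loop: for i in range(4):
After iteration 1: i = 0, out = '#'
After iteration 2: i = 1, out = '##'
After iteration 3: i = 2, out = '###'
After iteration 4: i = 3, out = '####'
Loop ends.

Final answer: '####'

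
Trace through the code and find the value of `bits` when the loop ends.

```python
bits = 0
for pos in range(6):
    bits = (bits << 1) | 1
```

Let's trace through this code step by step.

Initialize: bits = 0
Entering loop: for pos in range(6):
After iteration 1: pos = 0, bits = 1
After iteration 2: pos = 1, bits = 3
After iteration 3: pos = 2, bits = 7
After iteration 4: pos = 3, bits = 15
After iteration 5: pos = 4, bits = 31
After iteration 6: pos = 5, bits = 63
Loop ends.

Final answer: 63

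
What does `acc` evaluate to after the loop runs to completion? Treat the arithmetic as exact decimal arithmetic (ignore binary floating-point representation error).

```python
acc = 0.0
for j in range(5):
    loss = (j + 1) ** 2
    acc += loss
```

Let's trace through this code step by step.

Initialize: acc = 0.0
Entering loop: for j in range(5):
After iteration 1: j = 0, acc = 1.0, loss = 1
After iteration 2: j = 1, acc = 5.0, loss = 4
After iteration 3: j = 2, acc = 14.0, loss = 9
After iteration 4: j = 3, acc = 30.0, loss = 16
After iteration 5: j = 4, acc = 55.0, loss = 25
Loop ends.

Final answer: 55.0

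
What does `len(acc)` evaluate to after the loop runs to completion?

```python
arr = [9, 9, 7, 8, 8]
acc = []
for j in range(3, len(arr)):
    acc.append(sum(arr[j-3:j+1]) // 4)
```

Let's trace through this code step by step.

Initialize: arr = [9, 9, 7, 8, 8]
Initialize: acc = []
Entering loop: for j in range(3, len(arr)):
After iteration 1: j = 3, acc = [8]
After iteration 2: j = 4, acc = [8, 8]
Loop ends.
len(acc) = 2

Final answer: 2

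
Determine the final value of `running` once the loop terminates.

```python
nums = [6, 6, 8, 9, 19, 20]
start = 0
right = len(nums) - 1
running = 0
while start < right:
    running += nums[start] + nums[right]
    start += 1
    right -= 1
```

Let's trace through this code step by step.

Initialize: nums = [6, 6, 8, 9, 19, 20]
Initialize: start = 0
Initialize: right = 5
Initialize: running = 0
Entering loop: while start < right:
After iteration 1: start = 1, right = 4, running = 26
After iteration 2: start = 2, right = 3, running = 51
After iteration 3: start = 3, right = 2, running = 68
Loop ends.

Final answer: 68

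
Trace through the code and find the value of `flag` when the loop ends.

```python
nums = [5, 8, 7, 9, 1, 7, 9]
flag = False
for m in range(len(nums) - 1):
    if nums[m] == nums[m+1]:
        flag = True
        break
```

Let's trace through this code step by step.

Initialize: nums = [5, 8, 7, 9, 1, 7, 9]
Initialize: flag = False
Entering loop: for m in range(len(nums) - 1):
After iteration 1: m = 0, flag = False
After iteration 2: m = 1, flag = False
After iteration 3: m = 2, flag = False
After iteration 4: m = 3, flag = False
After iteration 5: m = 4, flag = False
After iteration 6: m = 5, flag = False
Loop ends.

Final answer: False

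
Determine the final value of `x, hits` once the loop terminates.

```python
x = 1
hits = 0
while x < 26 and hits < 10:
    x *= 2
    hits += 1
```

Let's trace through this code step by step.

Initialize: x = 1
Initialize: hits = 0
Entering loop: while x < 26 and hits < 10:
After iteration 1: x = 2, hits = 1
After iteration 2: x = 4, hits = 2
After iteration 3: x = 8, hits = 3
After iteration 4: x = 16, hits = 4
After iteration 5: x = 32, hits = 5
Loop ends.

Final answer: 32, 5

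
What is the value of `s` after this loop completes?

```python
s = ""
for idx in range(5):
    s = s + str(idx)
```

Let's trace through this code step by step.

Initialize: s = ''
Entering loop: for idx in range(5):
After iteration 1: idx = 0, s = '0'
After iteration 2: idx = 1, s = '01'
After iteration 3: idx = 2, s = '012'
After iteration 4: idx = 3, s = '0123'
After iteration 5: idx = 4, s = '01234'
Loop ends.

Final answer: '01234'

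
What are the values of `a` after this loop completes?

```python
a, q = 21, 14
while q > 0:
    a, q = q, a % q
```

Let's trace through this code step by step.

Initialize: a = 21
Initialize: q = 14
Entering loop: while q > 0:
After iteration 1: a = 14, q = 7
After iteration 2: a = 7, q = 0
Loop ends.

Final answer: 7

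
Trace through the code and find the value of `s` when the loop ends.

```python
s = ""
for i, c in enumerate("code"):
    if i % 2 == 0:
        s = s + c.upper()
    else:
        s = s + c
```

Let's trace through this code step by step.

Initialize: s = ''
Entering loop: for i, c in enumerate("code"):
After iteration 1: i = 0, c = 'c', s = 'C'
After iteration 2: i = 1, c = 'o', s = 'Co'
After iteration 3: i = 2, c = 'd', s = 'CoD'
After iteration 4: i = 3, c = 'e', s = 'CoDe'
Loop ends.

Final answer: 'CoDe'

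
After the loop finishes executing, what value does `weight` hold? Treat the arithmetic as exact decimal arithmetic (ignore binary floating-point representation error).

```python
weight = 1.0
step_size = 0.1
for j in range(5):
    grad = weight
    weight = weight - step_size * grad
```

Let's trace through this code step by step.

Initialize: weight = 1.0
Initialize: step_size = 0.1
Entering loop: for j in range(5):
After iteration 1: j = 0, weight = 0.9, grad = 1.0
After iteration 2: j = 1, weight = 0.81, grad = 0.9
After iteration 3: j = 2, weight = 0.729, grad = 0.81
After iteration 4: j = 3, weight = 0.6561, grad = 0.729
After iteration 5: j = 4, weight = 0.59049, grad = 0.6561
Loop ends.

Final answer: 0.59049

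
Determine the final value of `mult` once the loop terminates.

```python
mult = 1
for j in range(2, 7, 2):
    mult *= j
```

Let's trace through this code step by step.

Initialize: mult = 1
Entering loop: for j in range(2, 7, 2):
After iteration 1: j = 2, mult = 2
After iteration 2: j = 4, mult = 8
After iteration 3: j = 6, mult = 48
Loop ends.

Final answer: 48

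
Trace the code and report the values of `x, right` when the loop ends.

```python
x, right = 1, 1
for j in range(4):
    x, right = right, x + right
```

Let's trace through this code step by step.

Initialize: x = 1
Initialize: right = 1
Entering loop: for j in range(4):
After iteration 1: j = 0, x = 1, right = 2
After iteration 2: j = 1, x = 2, right = 3
After iteration 3: j = 2, x = 3, right = 5
After iteration 4: j = 3, x = 5, right = 8
Loop ends.

Final answer: 5, 8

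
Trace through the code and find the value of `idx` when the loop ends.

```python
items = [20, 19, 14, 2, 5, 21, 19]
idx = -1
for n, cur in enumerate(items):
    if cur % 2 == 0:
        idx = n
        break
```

Let's trace through this code step by step.

Initialize: items = [20, 19, 14, 2, 5, 21, 19]
Initialize: idx = -1
Entering loop: for n, cur in enumerate(items):
After iteration 1: n = 0, cur = 20, idx = 0
Loop ends.

Final answer: 0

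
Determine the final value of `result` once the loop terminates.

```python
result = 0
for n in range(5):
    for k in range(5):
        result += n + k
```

Let's trace through this code step by step.

Initialize: result = 0
Entering loop: for n in range(5):
After iteration 1: n = 0, result = 10
After iteration 2: n = 1, result = 25
After iteration 3: n = 2, result = 45
After iteration 4: n = 3, result = 70
After iteration 5: n = 4, result = 100
Loop ends.

Final answer: 100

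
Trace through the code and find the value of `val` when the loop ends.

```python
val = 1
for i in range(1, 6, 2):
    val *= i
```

Let's trace through this code step by step.

Initialize: val = 1
Entering loop: for i in range(1, 6, 2):
After iteration 1: i = 1, val = 1
After iteration 2: i = 3, val = 3
After iteration 3: i = 5, val = 15
Loop ends.

Final answer: 15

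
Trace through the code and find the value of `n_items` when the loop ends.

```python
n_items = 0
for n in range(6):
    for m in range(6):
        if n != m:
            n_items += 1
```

Let's trace through this code step by step.

Initialize: n_items = 0
Entering loop: for n in range(6):
After iteration 1: n = 0, n_items = 5
After iteration 2: n = 1, n_items = 10
After iteration 3: n = 2, n_items = 15
After iteration 4: n = 3, n_items = 20
After iteration 5: n = 4, n_items = 25
After iteration 6: n = 5, n_items = 30
Loop ends.

Final answer: 30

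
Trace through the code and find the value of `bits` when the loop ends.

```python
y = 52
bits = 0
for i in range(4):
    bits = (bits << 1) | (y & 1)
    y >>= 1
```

Let's trace through this code step by step.

Initialize: y = 52
Initialize: bits = 0
Entering loop: for i in range(4):
After iteration 1: i = 0, y = 26, bits = 0
After iteration 2: i = 1, y = 13, bits = 0
After iteration 3: i = 2, y = 6, bits = 1
After iteration 4: i = 3, y = 3, bits = 2
Loop ends.

Final answer: 2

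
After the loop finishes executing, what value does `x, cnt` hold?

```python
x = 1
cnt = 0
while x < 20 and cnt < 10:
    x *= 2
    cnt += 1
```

Let's trace through this code step by step.

Initialize: x = 1
Initialize: cnt = 0
Entering loop: while x < 20 and cnt < 10:
After iteration 1: x = 2, cnt = 1
After iteration 2: x = 4, cnt = 2
After iteration 3: x = 8, cnt = 3
After iteration 4: x = 16, cnt = 4
After iteration 5: x = 32, cnt = 5
Loop ends.

Final answer: 32, 5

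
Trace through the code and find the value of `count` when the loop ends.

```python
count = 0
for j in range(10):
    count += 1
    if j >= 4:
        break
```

Let's trace through this code step by step.

Initialize: count = 0
Entering loop: for j in range(10):
After iteration 1: j = 0, count = 1
After iteration 2: j = 1, count = 2
After iteration 3: j = 2, count = 3
After iteration 4: j = 3, count = 4
After iteration 5: j = 4, count = 5
Loop ends.

Final answer: 5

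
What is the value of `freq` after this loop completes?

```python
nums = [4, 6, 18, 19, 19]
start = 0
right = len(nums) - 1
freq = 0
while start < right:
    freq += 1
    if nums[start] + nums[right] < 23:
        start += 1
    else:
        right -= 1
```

Let's trace through this code step by step.

Initialize: nums = [4, 6, 18, 19, 19]
Initialize: start = 0
Initialize: right = 4
Initialize: freq = 0
Entering loop: while start < right:
After iteration 1: start = 0, right = 3, freq = 1
After iteration 2: start = 0, right = 2, freq = 2
After iteration 3: start = 1, right = 2, freq = 3
After iteration 4: start = 1, right = 1, freq = 4
Loop ends.

Final answer: 4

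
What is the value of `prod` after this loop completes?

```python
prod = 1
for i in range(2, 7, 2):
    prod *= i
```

Let's trace through this code step by step.

Initialize: prod = 1
Entering loop: for i in range(2, 7, 2):
After iteration 1: i = 2, prod = 2
After iteration 2: i = 4, prod = 8
After iteration 3: i = 6, prod = 48
Loop ends.

Final answer: 48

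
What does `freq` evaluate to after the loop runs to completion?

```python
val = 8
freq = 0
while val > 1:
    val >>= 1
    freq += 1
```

Let's trace through this code step by step.

Initialize: val = 8
Initialize: freq = 0
Entering loop: while val > 1:
After iteration 1: val = 4, freq = 1
After iteration 2: val = 2, freq = 2
After iteration 3: val = 1, freq = 3
Loop ends.

Final answer: 3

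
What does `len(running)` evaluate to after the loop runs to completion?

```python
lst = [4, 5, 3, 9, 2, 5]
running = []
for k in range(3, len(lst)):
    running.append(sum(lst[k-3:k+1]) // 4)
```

Let's trace through this code step by step.

Initialize: lst = [4, 5, 3, 9, 2, 5]
Initialize: running = []
Entering loop: for k in range(3, len(lst)):
After iteration 1: k = 3, running = [5]
After iteration 2: k = 4, running = [5, 4]
After iteration 3: k = 5, running = [5, 4, 4]
Loop ends.
len(running) = 3

Final answer: 3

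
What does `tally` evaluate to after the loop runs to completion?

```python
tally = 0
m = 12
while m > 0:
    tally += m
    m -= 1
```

Let's trace through this code step by step.

Initialize: tally = 0
Initialize: m = 12
Entering loop: while m > 0:
After iteration 1: tally = 12, m = 11
After iteration 2: tally = 23, m = 10
After iteration 3: tally = 33, m = 9
After iteration 4: tally = 42, m = 8
After iteration 5: tally = 50, m = 7
After iteration 6: tally = 57, m = 6
After iteration 7: tally = 63, m = 5
After iteration 8: tally = 68, m = 4
After iteration 9: tally = 72, m = 3
After iteration 10: tally = 75, m = 2
After iteration 11: tally = 77, m = 1
After iteration 12: tally = 78, m = 0
Loop ends.

Final answer: 78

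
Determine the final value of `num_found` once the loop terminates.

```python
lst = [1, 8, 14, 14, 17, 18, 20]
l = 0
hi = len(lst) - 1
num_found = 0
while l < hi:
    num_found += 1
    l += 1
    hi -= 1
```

Let's trace through this code step by step.

Initialize: lst = [1, 8, 14, 14, 17, 18, 20]
Initialize: l = 0
Initialize: hi = 6
Initialize: num_found = 0
Entering loop: while l < hi:
After iteration 1: l = 1, hi = 5, num_found = 1
After iteration 2: l = 2, hi = 4, num_found = 2
After iteration 3: l = 3, hi = 3, num_found = 3
Loop ends.

Final answer: 3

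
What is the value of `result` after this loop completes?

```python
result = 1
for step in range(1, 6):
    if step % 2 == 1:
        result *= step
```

Let's trace through this code step by step.

Initialize: result = 1
Entering loop: for step in range(1, 6):
After iteration 1: step = 1, result = 1
After iteration 2: step = 2, result = 1
After iteration 3: step = 3, result = 3
After iteration 4: step = 4, result = 3
After iteration 5: step = 5, result = 15
Loop ends.

Final answer: 15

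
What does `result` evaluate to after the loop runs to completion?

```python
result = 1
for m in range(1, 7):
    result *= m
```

Let's trace through this code step by step.

Initialize: result = 1
Entering loop: for m in range(1, 7):
After iteration 1: m = 1, result = 1
After iteration 2: m = 2, result = 2
After iteration 3: m = 3, result = 6
After iteration 4: m = 4, result = 24
After iteration 5: m = 5, result = 120
After iteration 6: m = 6, result = 720
Loop ends.

Final answer: 720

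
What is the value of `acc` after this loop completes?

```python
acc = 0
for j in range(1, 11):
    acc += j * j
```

Let's trace through this code step by step.

Initialize: acc = 0
Entering loop: for j in range(1, 11):
After iteration 1: j = 1, acc = 1
After iteration 2: j = 2, acc = 5
After iteration 3: j = 3, acc = 14
After iteration 4: j = 4, acc = 30
After iteration 5: j = 5, acc = 55
After iteration 6: j = 6, acc = 91
After iteration 7: j = 7, acc = 140
After iteration 8: j = 8, acc = 204
After iteration 9: j = 9, acc = 285
After iteration 10: j = 10, acc = 385
Loop ends.

Final answer: 385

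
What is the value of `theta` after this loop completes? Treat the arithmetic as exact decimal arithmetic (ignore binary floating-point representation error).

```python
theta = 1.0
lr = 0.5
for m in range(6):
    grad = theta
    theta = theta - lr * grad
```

Let's trace through this code step by step.

Initialize: theta = 1.0
Initialize: lr = 0.5
Entering loop: for m in range(6):
After iteration 1: m = 0, theta = 0.5, grad = 1.0
After iteration 2: m = 1, theta = 0.25, grad = 0.5
After iteration 3: m = 2, theta = 0.125, grad = 0.25
After iteration 4: m = 3, theta = 0.0625, grad = 0.125
After iteration 5: m = 4, theta = 0.03125, grad = 0.0625
After iteration 6: m = 5, theta = 0.015625, grad = 0.03125
Loop ends.

Final answer: 0.015625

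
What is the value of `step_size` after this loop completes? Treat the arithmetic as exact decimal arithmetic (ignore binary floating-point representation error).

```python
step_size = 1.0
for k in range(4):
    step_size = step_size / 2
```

Let's trace through this code step by step.

Initialize: step_size = 1.0
Entering loop: for k in range(4):
After iteration 1: k = 0, step_size = 0.5
After iteration 2: k = 1, step_size = 0.25
After iteration 3: k = 2, step_size = 0.125
After iteration 4: k = 3, step_size = 0.0625
Loop ends.

Final answer: 0.0625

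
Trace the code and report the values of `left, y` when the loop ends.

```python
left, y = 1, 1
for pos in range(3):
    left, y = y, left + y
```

Let's trace through this code step by step.

Initialize: left = 1
Initialize: y = 1
Entering loop: for pos in range(3):
After iteration 1: pos = 0, left = 1, y = 2
After iteration 2: pos = 1, left = 2, y = 3
After iteration 3: pos = 2, left = 3, y = 5
Loop ends.

Final answer: 3, 5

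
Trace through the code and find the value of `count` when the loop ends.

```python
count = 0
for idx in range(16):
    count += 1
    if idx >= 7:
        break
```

Let's trace through this code step by step.

Initialize: count = 0
Entering loop: for idx in range(16):
After iteration 1: idx = 0, count = 1
After iteration 2: idx = 1, count = 2
After iteration 3: idx = 2, count = 3
After iteration 4: idx = 3, count = 4
After iteration 5: idx = 4, count = 5
After iteration 6: idx = 5, count = 6
After iteration 7: idx = 6, count = 7
After iteration 8: idx = 7, count = 8
Loop ends.

Final answer: 8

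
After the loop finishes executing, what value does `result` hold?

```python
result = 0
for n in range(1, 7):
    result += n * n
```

Let's trace through this code step by step.

Initialize: result = 0
Entering loop: for n in range(1, 7):
After iteration 1: n = 1, result = 1
After iteration 2: n = 2, result = 5
After iteration 3: n = 3, result = 14
After iteration 4: n = 4, result = 30
After iteration 5: n = 5, result = 55
After iteration 6: n = 6, result = 91
Loop ends.

Final answer: 91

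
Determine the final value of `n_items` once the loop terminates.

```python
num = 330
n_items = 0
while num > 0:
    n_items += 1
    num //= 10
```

Let's trace through this code step by step.

Initialize: num = 330
Initialize: n_items = 0
Entering loop: while num > 0:
After iteration 1: num = 33, n_items = 1
After iteration 2: num = 3, n_items = 2
After iteration 3: num = 0, n_items = 3
Loop ends.

Final answer: 3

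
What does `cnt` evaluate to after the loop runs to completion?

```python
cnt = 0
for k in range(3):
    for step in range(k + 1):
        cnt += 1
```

Let's trace through this code step by step.

Initialize: cnt = 0
Entering loop: for k in range(3):
After iteration 1: k = 0, cnt = 1, step = 0
After iteration 2: k = 1, cnt = 3, step = 1
After iteration 3: k = 2, cnt = 6, step = 2
Loop ends.

Final answer: 6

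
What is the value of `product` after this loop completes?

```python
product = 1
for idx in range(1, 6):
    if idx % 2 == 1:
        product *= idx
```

Let's trace through this code step by step.

Initialize: product = 1
Entering loop: for idx in range(1, 6):
After iteration 1: idx = 1, product = 1
After iteration 2: idx = 2, product = 1
After iteration 3: idx = 3, product = 3
After iteration 4: idx = 4, product = 3
After iteration 5: idx = 5, product = 15
Loop ends.

Final answer: 15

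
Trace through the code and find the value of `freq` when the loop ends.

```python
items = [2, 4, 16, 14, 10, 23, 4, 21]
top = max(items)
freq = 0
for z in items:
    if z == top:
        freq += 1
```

Let's trace through this code step by step.

Initialize: items = [2, 4, 16, 14, 10, 23, 4, 21]
Initialize: top = 23
Initialize: freq = 0
Entering loop: for z in items:
After iteration 1: z = 2, freq = 0
After iteration 2: z = 4, freq = 0
After iteration 3: z = 16, freq = 0
After iteration 4: z = 14, freq = 0
After iteration 5: z = 10, freq = 0
After iteration 6: z = 23, freq = 1
After iteration 7: z = 4, freq = 1
After iteration 8: z = 21, freq = 1
Loop ends.

Final answer: 1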